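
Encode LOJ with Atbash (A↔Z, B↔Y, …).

L(11) → O(14)
O(14) → L(11)
J(9) → Q(16)

OLQ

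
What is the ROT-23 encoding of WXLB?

TUIY

W(22): 22+23=45≡19 → T
X(23): 23+23=46≡20 → U
L(11): 11+23=34≡8 → I
B(1): 1+23=24 → Y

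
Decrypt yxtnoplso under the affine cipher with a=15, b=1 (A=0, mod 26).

fywgnuspn

The inverse of 15 mod 26 is 7, since 15·7=105≡1. Apply D(y)=7·(y−1) mod 26:
y(24): 7·(24−1)=161≡5 → f
x(23): 7·(23−1)=154≡24 → y
t(19): 7·(19−1)=126≡22 → w
n(13): 7·(13−1)=84≡6 → g
o(14): 7·(14−1)=91≡13 → n
p(15): 7·(15−1)=98≡20 → u
l(11): 7·(11−1)=70≡18 → s
s(18): 7·(18−1)=119≡15 → p
o(14): 7·(14−1)=91≡13 → n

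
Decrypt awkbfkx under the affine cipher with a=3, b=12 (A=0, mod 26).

wmifpiv

The inverse of 3 mod 26 is 9, since 3·9=27≡1. Apply D(y)=9·(y−12) mod 26:
a(0): 9·(0−12)=-108≡22 → w
w(22): 9·(22−12)=90≡12 → m
k(10): 9·(10−12)=-18≡8 → i
b(1): 9·(1−12)=-99≡5 → f
f(5): 9·(5−12)=-63≡15 → p
k(10): 9·(10−12)=-18≡8 → i
x(23): 9·(23−12)=99≡21 → v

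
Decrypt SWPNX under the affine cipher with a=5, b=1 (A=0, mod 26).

The inverse of 5 mod 26 is 21, since 5·21=105≡1. Apply D(y)=21·(y−1) mod 26:
S(18): 21·(18−1)=357≡19 → T
W(22): 21·(22−1)=441≡25 → Z
P(15): 21·(15−1)=294≡8 → I
N(13): 21·(13−1)=252≡18 → S
X(23): 21·(23−1)=462≡20 → U

TZISU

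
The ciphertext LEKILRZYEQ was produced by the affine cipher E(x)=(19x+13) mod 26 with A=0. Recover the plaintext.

The inverse of 19 mod 26 is 11, since 19·11=209≡1. Apply D(y)=11·(y−13) mod 26:
L(11): 11·(11−13)=-22≡4 → E
E(4): 11·(4−13)=-99≡5 → F
K(10): 11·(10−13)=-33≡19 → T
I(8): 11·(8−13)=-55≡23 → X
L(11): 11·(11−13)=-22≡4 → E
R(17): 11·(17−13)=44≡18 → S
Z(25): 11·(25−13)=132≡2 → C
Y(24): 11·(24−13)=121≡17 → R
E(4): 11·(4−13)=-99≡5 → F
Q(16): 11·(16−13)=33≡7 → H

EFTXESCRFH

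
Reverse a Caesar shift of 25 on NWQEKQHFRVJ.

N(13): 13−25=-12≡14 → O
W(22): 22−25=-3≡23 → X
Q(16): 16−25=-9≡17 → R
E(4): 4−25=-21≡5 → F
K(10): 10−25=-15≡11 → L
Q(16): 16−25=-9≡17 → R
H(7): 7−25=-18≡8 → I
F(5): 5−25=-20≡6 → G
R(17): 17−25=-8≡18 → S
V(21): 21−25=-4≡22 → W
J(9): 9−25=-16≡10 → K

OXRFLRIGSWK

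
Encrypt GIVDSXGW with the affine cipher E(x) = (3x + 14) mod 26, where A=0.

G(6): 3·6+14=32≡6 → G
I(8): 3·8+14=38≡12 → M
V(21): 3·21+14=77≡25 → Z
D(3): 3·3+14=23 → X
S(18): 3·18+14=68≡16 → Q
X(23): 3·23+14=83≡5 → F
G(6): 3·6+14=32≡6 → G
W(22): 3·22+14=80≡2 → C

GMZXQFGC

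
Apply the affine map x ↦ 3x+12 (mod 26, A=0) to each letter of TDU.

RVU

T(19): 3·19+12=69≡17 → R
D(3): 3·3+12=21 → V
U(20): 3·20+12=72≡20 → U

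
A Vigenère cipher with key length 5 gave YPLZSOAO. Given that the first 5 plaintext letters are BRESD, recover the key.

XYHHP

Subtract each crib letter from the matching ciphertext letter (mod 26):
Y(24)−B(1)=23 → X
P(15)−R(17)=-2≡24 → Y
L(11)−E(4)=7 → H
Z(25)−S(18)=7 → H
S(18)−D(3)=15 → P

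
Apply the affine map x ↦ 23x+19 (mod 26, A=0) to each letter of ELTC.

HMON

E(4): 23·4+19=111≡7 → H
L(11): 23·11+19=272≡12 → M
T(19): 23·19+19=456≡14 → O
C(2): 23·2+19=65≡13 → N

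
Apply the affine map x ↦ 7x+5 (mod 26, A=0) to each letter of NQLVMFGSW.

SNEWLOVBD

N(13): 7·13+5=96≡18 → S
Q(16): 7·16+5=117≡13 → N
L(11): 7·11+5=82≡4 → E
V(21): 7·21+5=152≡22 → W
M(12): 7·12+5=89≡11 → L
F(5): 7·5+5=40≡14 → O
G(6): 7·6+5=47≡21 → V
S(18): 7·18+5=131≡1 → B
W(22): 7·22+5=159≡3 → D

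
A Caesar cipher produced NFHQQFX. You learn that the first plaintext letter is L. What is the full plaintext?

From the crib: N(13)−L(11)=2, so the shift is 2.
Subtract 2 from each ciphertext letter:
N(13): 13−2=11 → L
F(5): 5−2=3 → D
H(7): 7−2=5 → F
Q(16): 16−2=14 → O
Q(16): 16−2=14 → O
F(5): 5−2=3 → D
X(23): 23−2=21 → V

LDFOODV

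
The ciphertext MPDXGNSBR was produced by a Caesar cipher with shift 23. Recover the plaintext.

M(12): 12−23=-11≡15 → P
P(15): 15−23=-8≡18 → S
D(3): 3−23=-20≡6 → G
X(23): 23−23=0 → A
G(6): 6−23=-17≡9 → J
N(13): 13−23=-10≡16 → Q
S(18): 18−23=-5≡21 → V
B(1): 1−23=-22≡4 → E
R(17): 17−23=-6≡20 → U

PSGAJQVEU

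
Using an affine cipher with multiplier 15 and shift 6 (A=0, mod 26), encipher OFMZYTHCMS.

IDERCFHKEQ

O(14): 15·14+6=216≡8 → I
F(5): 15·5+6=81≡3 → D
M(12): 15·12+6=186≡4 → E
Z(25): 15·25+6=381≡17 → R
Y(24): 15·24+6=366≡2 → C
T(19): 15·19+6=291≡5 → F
H(7): 15·7+6=111≡7 → H
C(2): 15·2+6=36≡10 → K
M(12): 15·12+6=186≡4 → E
S(18): 15·18+6=276≡16 → Q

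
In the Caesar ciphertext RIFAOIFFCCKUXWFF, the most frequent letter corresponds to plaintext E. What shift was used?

1

The most frequent ciphertext letter is F (appears 5 times).
F is position 5; E is position 4.
Shift = 1.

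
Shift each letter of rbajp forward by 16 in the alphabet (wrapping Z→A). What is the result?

r(17): 17+16=33≡7 → h
b(1): 1+16=17 → r
a(0): 0+16=16 → q
j(9): 9+16=25 → z
p(15): 15+16=31≡5 → f

hrqzf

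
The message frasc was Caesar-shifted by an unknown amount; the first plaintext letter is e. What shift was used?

From the crib: f(5)−e(4)=1, so the shift is 1.

1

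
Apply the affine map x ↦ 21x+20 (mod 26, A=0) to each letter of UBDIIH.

U(20): 21·20+20=440≡24 → Y
B(1): 21·1+20=41≡15 → P
D(3): 21·3+20=83≡5 → F
I(8): 21·8+20=188≡6 → G
I(8): 21·8+20=188≡6 → G
H(7): 21·7+20=167≡11 → L

YPFGGL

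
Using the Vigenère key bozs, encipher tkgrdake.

Repeat the key across the message: bozsbozs
t(19)+b(1): 20 → u
k(10)+o(14): 24 → y
g(6)+z(25): 31≡5 → f
r(17)+s(18): 35≡9 → j
d(3)+b(1): 4 → e
a(0)+o(14): 14 → o
k(10)+z(25): 35≡9 → j
e(4)+s(18): 22 → w

uyfjeojw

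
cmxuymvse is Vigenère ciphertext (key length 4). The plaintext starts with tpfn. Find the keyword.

Subtract each crib letter from the matching ciphertext letter (mod 26):
c(2)−t(19)=-17≡9 → j
m(12)−p(15)=-3≡23 → x
x(23)−f(5)=18 → s
u(20)−n(13)=7 → h

jxsh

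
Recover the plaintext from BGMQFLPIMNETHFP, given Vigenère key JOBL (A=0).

SSLFWXOXDZDIYRO

Repeat the key across the ciphertext: JOBLJOBLJOBLJOB
B(1)−J(9): -8≡18 → S
G(6)−O(14): -8≡18 → S
M(12)−B(1): 11 → L
Q(16)−L(11): 5 → F
F(5)−J(9): -4≡22 → W
L(11)−O(14): -3≡23 → X
P(15)−B(1): 14 → O
I(8)−L(11): -3≡23 → X
M(12)−J(9): 3 → D
N(13)−O(14): -1≡25 → Z
E(4)−B(1): 3 → D
T(19)−L(11): 8 → I
H(7)−J(9): -2≡24 → Y
F(5)−O(14): -9≡17 → R
P(15)−B(1): 14 → O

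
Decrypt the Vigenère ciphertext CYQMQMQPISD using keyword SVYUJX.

KDSSHPYUKYU

Repeat the key across the ciphertext: SVYUJXSVYUJ
C(2)−S(18): -16≡10 → K
Y(24)−V(21): 3 → D
Q(16)−Y(24): -8≡18 → S
M(12)−U(20): -8≡18 → S
Q(16)−J(9): 7 → H
M(12)−X(23): -11≡15 → P
Q(16)−S(18): -2≡24 → Y
P(15)−V(21): -6≡20 → U
I(8)−Y(24): -16≡10 → K
S(18)−U(20): -2≡24 → Y
D(3)−J(9): -6≡20 → U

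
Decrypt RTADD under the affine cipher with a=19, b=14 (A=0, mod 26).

The inverse of 19 mod 26 is 11, since 19·11=209≡1. Apply D(y)=11·(y−14) mod 26:
R(17): 11·(17−14)=33≡7 → H
T(19): 11·(19−14)=55≡3 → D
A(0): 11·(0−14)=-154≡2 → C
D(3): 11·(3−14)=-121≡9 → J
D(3): 11·(3−14)=-121≡9 → J

HDCJJ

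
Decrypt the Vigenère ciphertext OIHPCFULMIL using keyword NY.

BKURPHHNZKY

Repeat the key across the ciphertext: NYNYNYNYNYN
O(14)−N(13): 1 → B
I(8)−Y(24): -16≡10 → K
H(7)−N(13): -6≡20 → U
P(15)−Y(24): -9≡17 → R
C(2)−N(13): -11≡15 → P
F(5)−Y(24): -19≡7 → H
U(20)−N(13): 7 → H
L(11)−Y(24): -13≡13 → N
M(12)−N(13): -1≡25 → Z
I(8)−Y(24): -16≡10 → K
L(11)−N(13): -2≡24 → Y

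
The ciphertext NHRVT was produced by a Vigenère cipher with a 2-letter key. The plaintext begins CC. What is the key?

LF

Subtract each crib letter from the matching ciphertext letter (mod 26):
N(13)−C(2)=11 → L
H(7)−C(2)=5 → F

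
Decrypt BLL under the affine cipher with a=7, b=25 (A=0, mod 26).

The inverse of 7 mod 26 is 15, since 7·15=105≡1. Apply D(y)=15·(y−25) mod 26:
B(1): 15·(1−25)=-360≡4 → E
L(11): 15·(11−25)=-210≡24 → Y
L(11): 15·(11−25)=-210≡24 → Y

EYY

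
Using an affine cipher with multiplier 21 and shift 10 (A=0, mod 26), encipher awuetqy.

a(0): 21·0+10=10 → k
w(22): 21·22+10=472≡4 → e
u(20): 21·20+10=430≡14 → o
e(4): 21·4+10=94≡16 → q
t(19): 21·19+10=409≡19 → t
q(16): 21·16+10=346≡8 → i
y(24): 21·24+10=514≡20 → u

keoqtiu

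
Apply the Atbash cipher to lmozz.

l(11) → o(14)
m(12) → n(13)
o(14) → l(11)
z(25) → a(0)
z(25) → a(0)

onlaa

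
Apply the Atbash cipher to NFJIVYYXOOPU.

N(13) → M(12)
F(5) → U(20)
J(9) → Q(16)
I(8) → R(17)
V(21) → E(4)
Y(24) → B(1)
Y(24) → B(1)
X(23) → C(2)
O(14) → L(11)
O(14) → L(11)
P(15) → K(10)
U(20) → F(5)

MUQREBBCLLKF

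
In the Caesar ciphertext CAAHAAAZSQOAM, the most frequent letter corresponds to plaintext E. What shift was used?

The most frequent ciphertext letter is A (appears 6 times).
A is position 0; E is position 4.
Shift = -4≡22.

22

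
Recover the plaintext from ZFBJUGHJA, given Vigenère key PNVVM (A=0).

KSGOIRUOF

Repeat the key across the ciphertext: PNVVMPNVV
Z(25)−P(15): 10 → K
F(5)−N(13): -8≡18 → S
B(1)−V(21): -20≡6 → G
J(9)−V(21): -12≡14 → O
U(20)−M(12): 8 → I
G(6)−P(15): -9≡17 → R
H(7)−N(13): -6≡20 → U
J(9)−V(21): -12≡14 → O
A(0)−V(21): -21≡5 → F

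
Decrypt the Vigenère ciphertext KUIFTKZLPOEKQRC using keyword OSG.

Repeat the key across the ciphertext: OSGOSGOSGOSGOSG
K(10)−O(14): -4≡22 → W
U(20)−S(18): 2 → C
I(8)−G(6): 2 → C
F(5)−O(14): -9≡17 → R
T(19)−S(18): 1 → B
K(10)−G(6): 4 → E
Z(25)−O(14): 11 → L
L(11)−S(18): -7≡19 → T
P(15)−G(6): 9 → J
O(14)−O(14): 0 → A
E(4)−S(18): -14≡12 → M
K(10)−G(6): 4 → E
Q(16)−O(14): 2 → C
R(17)−S(18): -1≡25 → Z
C(2)−G(6): -4≡22 → W

WCCRBELTJAMECZW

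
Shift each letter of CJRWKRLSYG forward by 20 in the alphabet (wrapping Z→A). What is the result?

C(2): 2+20=22 → W
J(9): 9+20=29≡3 → D
R(17): 17+20=37≡11 → L
W(22): 22+20=42≡16 → Q
K(10): 10+20=30≡4 → E
R(17): 17+20=37≡11 → L
L(11): 11+20=31≡5 → F
S(18): 18+20=38≡12 → M
Y(24): 24+20=44≡18 → S
G(6): 6+20=26≡0 → A

WDLQELFMSA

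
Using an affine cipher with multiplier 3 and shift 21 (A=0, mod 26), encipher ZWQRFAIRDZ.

SJRUKVTUES

Z(25): 3·25+21=96≡18 → S
W(22): 3·22+21=87≡9 → J
Q(16): 3·16+21=69≡17 → R
R(17): 3·17+21=72≡20 → U
F(5): 3·5+21=36≡10 → K
A(0): 3·0+21=21 → V
I(8): 3·8+21=45≡19 → T
R(17): 3·17+21=72≡20 → U
D(3): 3·3+21=30≡4 → E
Z(25): 3·25+21=96≡18 → S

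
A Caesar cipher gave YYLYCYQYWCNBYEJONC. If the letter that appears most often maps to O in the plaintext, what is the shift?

The most frequent ciphertext letter is Y (appears 6 times).
Y is position 24; O is position 14.
Shift = 10.

10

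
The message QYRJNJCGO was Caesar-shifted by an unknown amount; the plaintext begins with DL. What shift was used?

13

From the crib: Q(16)−D(3)=13, so the shift is 13.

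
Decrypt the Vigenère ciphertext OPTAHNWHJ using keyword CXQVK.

Repeat the key across the ciphertext: CXQVKCXQV
O(14)−C(2): 12 → M
P(15)−X(23): -8≡18 → S
T(19)−Q(16): 3 → D
A(0)−V(21): -21≡5 → F
H(7)−K(10): -3≡23 → X
N(13)−C(2): 11 → L
W(22)−X(23): -1≡25 → Z
H(7)−Q(16): -9≡17 → R
J(9)−V(21): -12≡14 → O

MSDFXLZRO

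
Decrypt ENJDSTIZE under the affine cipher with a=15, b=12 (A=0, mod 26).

WHFPQXYNW

The inverse of 15 mod 26 is 7, since 15·7=105≡1. Apply D(y)=7·(y−12) mod 26:
E(4): 7·(4−12)=-56≡22 → W
N(13): 7·(13−12)=7 → H
J(9): 7·(9−12)=-21≡5 → F
D(3): 7·(3−12)=-63≡15 → P
S(18): 7·(18−12)=42≡16 → Q
T(19): 7·(19−12)=49≡23 → X
I(8): 7·(8−12)=-28≡24 → Y
Z(25): 7·(25−12)=91≡13 → N
E(4): 7·(4−12)=-56≡22 → W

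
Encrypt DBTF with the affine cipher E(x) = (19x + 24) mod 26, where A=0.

DRVP

D(3): 19·3+24=81≡3 → D
B(1): 19·1+24=43≡17 → R
T(19): 19·19+24=385≡21 → V
F(5): 19·5+24=119≡15 → P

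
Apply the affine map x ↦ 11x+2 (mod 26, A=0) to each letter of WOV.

W(22): 11·22+2=244≡10 → K
O(14): 11·14+2=156≡0 → A
V(21): 11·21+2=233≡25 → Z

KAZ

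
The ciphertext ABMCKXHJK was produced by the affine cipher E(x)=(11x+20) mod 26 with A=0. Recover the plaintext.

KDEWSFNZS

The inverse of 11 mod 26 is 19, since 11·19=209≡1. Apply D(y)=19·(y−20) mod 26:
A(0): 19·(0−20)=-380≡10 → K
B(1): 19·(1−20)=-361≡3 → D
M(12): 19·(12−20)=-152≡4 → E
C(2): 19·(2−20)=-342≡22 → W
K(10): 19·(10−20)=-190≡18 → S
X(23): 19·(23−20)=57≡5 → F
H(7): 19·(7−20)=-247≡13 → N
J(9): 19·(9−20)=-209≡25 → Z
K(10): 19·(10−20)=-190≡18 → S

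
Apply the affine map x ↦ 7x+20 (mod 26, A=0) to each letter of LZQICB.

TNCYIB

L(11): 7·11+20=97≡19 → T
Z(25): 7·25+20=195≡13 → N
Q(16): 7·16+20=132≡2 → C
I(8): 7·8+20=76≡24 → Y
C(2): 7·2+20=34≡8 → I
B(1): 7·1+20=27≡1 → B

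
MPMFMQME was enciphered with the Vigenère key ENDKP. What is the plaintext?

ICJVXMZB

Repeat the key across the ciphertext: ENDKPEND
M(12)−E(4): 8 → I
P(15)−N(13): 2 → C
M(12)−D(3): 9 → J
F(5)−K(10): -5≡21 → V
M(12)−P(15): -3≡23 → X
Q(16)−E(4): 12 → M
M(12)−N(13): -1≡25 → Z
E(4)−D(3): 1 → B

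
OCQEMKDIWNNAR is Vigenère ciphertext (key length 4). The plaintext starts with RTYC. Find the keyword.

XJSC

Subtract each crib letter from the matching ciphertext letter (mod 26):
O(14)−R(17)=-3≡23 → X
C(2)−T(19)=-17≡9 → J
Q(16)−Y(24)=-8≡18 → S
E(4)−C(2)=2 → C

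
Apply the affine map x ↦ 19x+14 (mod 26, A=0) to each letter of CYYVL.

ACCXP

C(2): 19·2+14=52≡0 → A
Y(24): 19·24+14=470≡2 → C
Y(24): 19·24+14=470≡2 → C
V(21): 19·21+14=413≡23 → X
L(11): 19·11+14=223≡15 → P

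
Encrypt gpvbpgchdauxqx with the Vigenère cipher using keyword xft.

Repeat the key across the message: xftxftxftxftxf
g(6)+x(23): 29≡3 → d
p(15)+f(5): 20 → u
v(21)+t(19): 40≡14 → o
b(1)+x(23): 24 → y
p(15)+f(5): 20 → u
g(6)+t(19): 25 → z
c(2)+x(23): 25 → z
h(7)+f(5): 12 → m
d(3)+t(19): 22 → w
a(0)+x(23): 23 → x
u(20)+f(5): 25 → z
x(23)+t(19): 42≡16 → q
q(16)+x(23): 39≡13 → n
x(23)+f(5): 28≡2 → c

duoyuzzmwxzqnc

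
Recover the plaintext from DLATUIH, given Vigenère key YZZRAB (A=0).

Repeat the key across the ciphertext: YZZRABY
D(3)−Y(24): -21≡5 → F
L(11)−Z(25): -14≡12 → M
A(0)−Z(25): -25≡1 → B
T(19)−R(17): 2 → C
U(20)−A(0): 20 → U
I(8)−B(1): 7 → H
H(7)−Y(24): -17≡9 → J

FMBCUHJ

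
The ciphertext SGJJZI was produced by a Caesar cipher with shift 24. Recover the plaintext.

UILLBK

S(18): 18−24=-6≡20 → U
G(6): 6−24=-18≡8 → I
J(9): 9−24=-15≡11 → L
J(9): 9−24=-15≡11 → L
Z(25): 25−24=1 → B
I(8): 8−24=-16≡10 → K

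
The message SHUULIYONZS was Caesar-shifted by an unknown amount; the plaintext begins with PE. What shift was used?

3

From the crib: S(18)−P(15)=3, so the shift is 3.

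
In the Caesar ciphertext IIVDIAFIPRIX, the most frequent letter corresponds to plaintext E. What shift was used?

The most frequent ciphertext letter is I (appears 5 times).
I is position 8; E is position 4.
Shift = 4.

4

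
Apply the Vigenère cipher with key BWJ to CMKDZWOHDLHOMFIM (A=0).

DITEVFPDMMDXNBRN

Repeat the key across the message: BWJBWJBWJBWJBWJB
C(2)+B(1): 3 → D
M(12)+W(22): 34≡8 → I
K(10)+J(9): 19 → T
D(3)+B(1): 4 → E
Z(25)+W(22): 47≡21 → V
W(22)+J(9): 31≡5 → F
O(14)+B(1): 15 → P
H(7)+W(22): 29≡3 → D
D(3)+J(9): 12 → M
L(11)+B(1): 12 → M
H(7)+W(22): 29≡3 → D
O(14)+J(9): 23 → X
M(12)+B(1): 13 → N
F(5)+W(22): 27≡1 → B
I(8)+J(9): 17 → R
M(12)+B(1): 13 → N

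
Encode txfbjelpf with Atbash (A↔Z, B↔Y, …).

t(19) → g(6)
x(23) → c(2)
f(5) → u(20)
b(1) → y(24)
j(9) → q(16)
e(4) → v(21)
l(11) → o(14)
p(15) → k(10)
f(5) → u(20)

gcuyqvoku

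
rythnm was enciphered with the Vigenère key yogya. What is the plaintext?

tknjno

Repeat the key across the ciphertext: yogyay
r(17)−y(24): -7≡19 → t
y(24)−o(14): 10 → k
t(19)−g(6): 13 → n
h(7)−y(24): -17≡9 → j
n(13)−a(0): 13 → n
m(12)−y(24): -12≡14 → o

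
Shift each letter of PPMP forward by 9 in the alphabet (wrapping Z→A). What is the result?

P(15): 15+9=24 → Y
P(15): 15+9=24 → Y
M(12): 12+9=21 → V
P(15): 15+9=24 → Y

YYVY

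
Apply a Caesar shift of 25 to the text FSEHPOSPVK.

ERDGONROUJ

F(5): 5+25=30≡4 → E
S(18): 18+25=43≡17 → R
E(4): 4+25=29≡3 → D
H(7): 7+25=32≡6 → G
P(15): 15+25=40≡14 → O
O(14): 14+25=39≡13 → N
S(18): 18+25=43≡17 → R
P(15): 15+25=40≡14 → O
V(21): 21+25=46≡20 → U
K(10): 10+25=35≡9 → J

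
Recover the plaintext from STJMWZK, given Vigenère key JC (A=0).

JRAKNXB

Repeat the key across the ciphertext: JCJCJCJ
S(18)−J(9): 9 → J
T(19)−C(2): 17 → R
J(9)−J(9): 0 → A
M(12)−C(2): 10 → K
W(22)−J(9): 13 → N
Z(25)−C(2): 23 → X
K(10)−J(9): 1 → B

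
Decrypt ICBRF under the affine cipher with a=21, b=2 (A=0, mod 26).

EAVXP

The inverse of 21 mod 26 is 5, since 21·5=105≡1. Apply D(y)=5·(y−2) mod 26:
I(8): 5·(8−2)=30≡4 → E
C(2): 5·(2−2)=0 → A
B(1): 5·(1−2)=-5≡21 → V
R(17): 5·(17−2)=75≡23 → X
F(5): 5·(5−2)=15 → P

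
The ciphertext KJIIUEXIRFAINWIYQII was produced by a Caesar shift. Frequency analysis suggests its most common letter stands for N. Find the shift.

The most frequent ciphertext letter is I (appears 7 times).
I is position 8; N is position 13.
Shift = -5≡21.

21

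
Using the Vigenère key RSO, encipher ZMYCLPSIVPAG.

Repeat the key across the message: RSORSORSORSO
Z(25)+R(17): 42≡16 → Q
M(12)+S(18): 30≡4 → E
Y(24)+O(14): 38≡12 → M
C(2)+R(17): 19 → T
L(11)+S(18): 29≡3 → D
P(15)+O(14): 29≡3 → D
S(18)+R(17): 35≡9 → J
I(8)+S(18): 26≡0 → A
V(21)+O(14): 35≡9 → J
P(15)+R(17): 32≡6 → G
A(0)+S(18): 18 → S
G(6)+O(14): 20 → U

QEMTDDJAJGSU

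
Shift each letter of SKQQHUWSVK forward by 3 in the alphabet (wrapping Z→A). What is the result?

VNTTKXZVYN

S(18): 18+3=21 → V
K(10): 10+3=13 → N
Q(16): 16+3=19 → T
Q(16): 16+3=19 → T
H(7): 7+3=10 → K
U(20): 20+3=23 → X
W(22): 22+3=25 → Z
S(18): 18+3=21 → V
V(21): 21+3=24 → Y
K(10): 10+3=13 → N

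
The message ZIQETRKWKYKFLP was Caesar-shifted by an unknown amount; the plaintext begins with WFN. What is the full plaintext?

From the crib: Z(25)−W(22)=3, so the shift is 3.
Subtract 3 from each ciphertext letter:
Z(25): 25−3=22 → W
I(8): 8−3=5 → F
Q(16): 16−3=13 → N
E(4): 4−3=1 → B
T(19): 19−3=16 → Q
R(17): 17−3=14 → O
K(10): 10−3=7 → H
W(22): 22−3=19 → T
K(10): 10−3=7 → H
Y(24): 24−3=21 → V
K(10): 10−3=7 → H
F(5): 5−3=2 → C
L(11): 11−3=8 → I
P(15): 15−3=12 → M

WFNBQOHTHVHCIM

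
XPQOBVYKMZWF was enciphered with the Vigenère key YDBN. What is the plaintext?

Repeat the key across the ciphertext: YDBNYDBNYDBN
X(23)−Y(24): -1≡25 → Z
P(15)−D(3): 12 → M
Q(16)−B(1): 15 → P
O(14)−N(13): 1 → B
B(1)−Y(24): -23≡3 → D
V(21)−D(3): 18 → S
Y(24)−B(1): 23 → X
K(10)−N(13): -3≡23 → X
M(12)−Y(24): -12≡14 → O
Z(25)−D(3): 22 → W
W(22)−B(1): 21 → V
F(5)−N(13): -8≡18 → S

ZMPBDSXXOWVS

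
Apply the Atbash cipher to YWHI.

Y(24) → B(1)
W(22) → D(3)
H(7) → S(18)
I(8) → R(17)

BDSR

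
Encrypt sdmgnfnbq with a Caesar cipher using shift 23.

s(18): 18+23=41≡15 → p
d(3): 3+23=26≡0 → a
m(12): 12+23=35≡9 → j
g(6): 6+23=29≡3 → d
n(13): 13+23=36≡10 → k
f(5): 5+23=28≡2 → c
n(13): 13+23=36≡10 → k
b(1): 1+23=24 → y
q(16): 16+23=39≡13 → n

pajdkckyn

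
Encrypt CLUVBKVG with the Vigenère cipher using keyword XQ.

Repeat the key across the message: XQXQXQXQ
C(2)+X(23): 25 → Z
L(11)+Q(16): 27≡1 → B
U(20)+X(23): 43≡17 → R
V(21)+Q(16): 37≡11 → L
B(1)+X(23): 24 → Y
K(10)+Q(16): 26≡0 → A
V(21)+X(23): 44≡18 → S
G(6)+Q(16): 22 → W

ZBRLYASW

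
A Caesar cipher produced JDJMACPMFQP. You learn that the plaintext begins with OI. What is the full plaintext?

OIORFHURKVU

From the crib: J(9)−O(14)=-5≡21, so the shift is 21.
Subtract 21 from each ciphertext letter:
J(9): 9−21=-12≡14 → O
D(3): 3−21=-18≡8 → I
J(9): 9−21=-12≡14 → O
M(12): 12−21=-9≡17 → R
A(0): 0−21=-21≡5 → F
C(2): 2−21=-19≡7 → H
P(15): 15−21=-6≡20 → U
M(12): 12−21=-9≡17 → R
F(5): 5−21=-16≡10 → K
Q(16): 16−21=-5≡21 → V
P(15): 15−21=-6≡20 → U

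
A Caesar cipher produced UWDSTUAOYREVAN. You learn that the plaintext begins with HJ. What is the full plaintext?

From the crib: U(20)−H(7)=13, so the shift is 13.
Subtract 13 from each ciphertext letter:
U(20): 20−13=7 → H
W(22): 22−13=9 → J
D(3): 3−13=-10≡16 → Q
S(18): 18−13=5 → F
T(19): 19−13=6 → G
U(20): 20−13=7 → H
A(0): 0−13=-13≡13 → N
O(14): 14−13=1 → B
Y(24): 24−13=11 → L
R(17): 17−13=4 → E
E(4): 4−13=-9≡17 → R
V(21): 21−13=8 → I
A(0): 0−13=-13≡13 → N
N(13): 13−13=0 → A

HJQFGHNBLERINA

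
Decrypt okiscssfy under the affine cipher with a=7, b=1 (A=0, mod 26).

The inverse of 7 mod 26 is 15, since 7·15=105≡1. Apply D(y)=15·(y−1) mod 26:
o(14): 15·(14−1)=195≡13 → n
k(10): 15·(10−1)=135≡5 → f
i(8): 15·(8−1)=105≡1 → b
s(18): 15·(18−1)=255≡21 → v
c(2): 15·(2−1)=15 → p
s(18): 15·(18−1)=255≡21 → v
s(18): 15·(18−1)=255≡21 → v
f(5): 15·(5−1)=60≡8 → i
y(24): 15·(24−1)=345≡7 → h

nfbvpvvih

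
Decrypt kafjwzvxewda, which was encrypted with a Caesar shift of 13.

xnswjmikrjqn

k(10): 10−13=-3≡23 → x
a(0): 0−13=-13≡13 → n
f(5): 5−13=-8≡18 → s
j(9): 9−13=-4≡22 → w
w(22): 22−13=9 → j
z(25): 25−13=12 → m
v(21): 21−13=8 → i
x(23): 23−13=10 → k
e(4): 4−13=-9≡17 → r
w(22): 22−13=9 → j
d(3): 3−13=-10≡16 → q
a(0): 0−13=-13≡13 → n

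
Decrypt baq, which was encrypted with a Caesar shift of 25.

b(1): 1−25=-24≡2 → c
a(0): 0−25=-25≡1 → b
q(16): 16−25=-9≡17 → r

cbr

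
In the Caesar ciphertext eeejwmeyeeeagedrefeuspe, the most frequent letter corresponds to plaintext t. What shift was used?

The most frequent ciphertext letter is e (appears 11 times).
e is position 4; t is position 19.
Shift = -15≡11.

11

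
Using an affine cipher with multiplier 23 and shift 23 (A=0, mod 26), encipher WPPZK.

W(22): 23·22+23=529≡9 → J
P(15): 23·15+23=368≡4 → E
P(15): 23·15+23=368≡4 → E
Z(25): 23·25+23=598≡0 → A
K(10): 23·10+23=253≡19 → T

JEEAT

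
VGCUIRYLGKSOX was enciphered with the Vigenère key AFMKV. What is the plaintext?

Repeat the key across the ciphertext: AFMKVAFMKVAFM
V(21)−A(0): 21 → V
G(6)−F(5): 1 → B
C(2)−M(12): -10≡16 → Q
U(20)−K(10): 10 → K
I(8)−V(21): -13≡13 → N
R(17)−A(0): 17 → R
Y(24)−F(5): 19 → T
L(11)−M(12): -1≡25 → Z
G(6)−K(10): -4≡22 → W
K(10)−V(21): -11≡15 → P
S(18)−A(0): 18 → S
O(14)−F(5): 9 → J
X(23)−M(12): 11 → L

VBQKNRTZWPSJL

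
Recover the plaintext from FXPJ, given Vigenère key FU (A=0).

ADKP

Repeat the key across the ciphertext: FUFU
F(5)−F(5): 0 → A
X(23)−U(20): 3 → D
P(15)−F(5): 10 → K
J(9)−U(20): -11≡15 → P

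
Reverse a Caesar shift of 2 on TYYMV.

RWWKT

T(19): 19−2=17 → R
Y(24): 24−2=22 → W
Y(24): 24−2=22 → W
M(12): 12−2=10 → K
V(21): 21−2=19 → T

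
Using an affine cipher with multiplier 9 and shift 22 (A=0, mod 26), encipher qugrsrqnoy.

kuytctkjse

q(16): 9·16+22=166≡10 → k
u(20): 9·20+22=202≡20 → u
g(6): 9·6+22=76≡24 → y
r(17): 9·17+22=175≡19 → t
s(18): 9·18+22=184≡2 → c
r(17): 9·17+22=175≡19 → t
q(16): 9·16+22=166≡10 → k
n(13): 9·13+22=139≡9 → j
o(14): 9·14+22=148≡18 → s
y(24): 9·24+22=238≡4 → e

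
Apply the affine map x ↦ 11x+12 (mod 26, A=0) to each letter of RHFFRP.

RLPPRV

R(17): 11·17+12=199≡17 → R
H(7): 11·7+12=89≡11 → L
F(5): 11·5+12=67≡15 → P
F(5): 11·5+12=67≡15 → P
R(17): 11·17+12=199≡17 → R
P(15): 11·15+12=177≡21 → V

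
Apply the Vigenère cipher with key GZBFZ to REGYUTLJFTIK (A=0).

XDHDTZKKKSOJ

Repeat the key across the message: GZBFZGZBFZGZ
R(17)+G(6): 23 → X
E(4)+Z(25): 29≡3 → D
G(6)+B(1): 7 → H
Y(24)+F(5): 29≡3 → D
U(20)+Z(25): 45≡19 → T
T(19)+G(6): 25 → Z
L(11)+Z(25): 36≡10 → K
J(9)+B(1): 10 → K
F(5)+F(5): 10 → K
T(19)+Z(25): 44≡18 → S
I(8)+G(6): 14 → O
K(10)+Z(25): 35≡9 → J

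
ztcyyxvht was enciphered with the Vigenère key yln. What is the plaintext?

bipankxwg

Repeat the key across the ciphertext: ylnylnyln
z(25)−y(24): 1 → b
t(19)−l(11): 8 → i
c(2)−n(13): -11≡15 → p
y(24)−y(24): 0 → a
y(24)−l(11): 13 → n
x(23)−n(13): 10 → k
v(21)−y(24): -3≡23 → x
h(7)−l(11): -4≡22 → w
t(19)−n(13): 6 → g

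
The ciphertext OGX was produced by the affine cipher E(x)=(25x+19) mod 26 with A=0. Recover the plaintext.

FNW

The inverse of 25 mod 26 is 25, since 25·25=625≡1. Apply D(y)=25·(y−19) mod 26:
O(14): 25·(14−19)=-125≡5 → F
G(6): 25·(6−19)=-325≡13 → N
X(23): 25·(23−19)=100≡22 → W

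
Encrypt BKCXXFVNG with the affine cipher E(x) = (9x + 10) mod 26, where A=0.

B(1): 9·1+10=19 → T
K(10): 9·10+10=100≡22 → W
C(2): 9·2+10=28≡2 → C
X(23): 9·23+10=217≡9 → J
X(23): 9·23+10=217≡9 → J
F(5): 9·5+10=55≡3 → D
V(21): 9·21+10=199≡17 → R
N(13): 9·13+10=127≡23 → X
G(6): 9·6+10=64≡12 → M

TWCJJDRXM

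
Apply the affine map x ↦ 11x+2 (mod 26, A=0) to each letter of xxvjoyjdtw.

x(23): 11·23+2=255≡21 → v
x(23): 11·23+2=255≡21 → v
v(21): 11·21+2=233≡25 → z
j(9): 11·9+2=101≡23 → x
o(14): 11·14+2=156≡0 → a
y(24): 11·24+2=266≡6 → g
j(9): 11·9+2=101≡23 → x
d(3): 11·3+2=35≡9 → j
t(19): 11·19+2=211≡3 → d
w(22): 11·22+2=244≡10 → k

vvzxagxjdk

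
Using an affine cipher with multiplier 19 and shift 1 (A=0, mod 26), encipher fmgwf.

f(5): 19·5+1=96≡18 → s
m(12): 19·12+1=229≡21 → v
g(6): 19·6+1=115≡11 → l
w(22): 19·22+1=419≡3 → d
f(5): 19·5+1=96≡18 → s

svlds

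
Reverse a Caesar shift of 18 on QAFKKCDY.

Q(16): 16−18=-2≡24 → Y
A(0): 0−18=-18≡8 → I
F(5): 5−18=-13≡13 → N
K(10): 10−18=-8≡18 → S
K(10): 10−18=-8≡18 → S
C(2): 2−18=-16≡10 → K
D(3): 3−18=-15≡11 → L
Y(24): 24−18=6 → G

YINSSKLG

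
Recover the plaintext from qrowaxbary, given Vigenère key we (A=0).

unssetfwvu

Repeat the key across the ciphertext: wewewewewe
q(16)−w(22): -6≡20 → u
r(17)−e(4): 13 → n
o(14)−w(22): -8≡18 → s
w(22)−e(4): 18 → s
a(0)−w(22): -22≡4 → e
x(23)−e(4): 19 → t
b(1)−w(22): -21≡5 → f
a(0)−e(4): -4≡22 → w
r(17)−w(22): -5≡21 → v
y(24)−e(4): 20 → u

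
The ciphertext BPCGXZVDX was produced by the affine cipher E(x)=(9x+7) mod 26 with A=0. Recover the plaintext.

The inverse of 9 mod 26 is 3, since 9·3=27≡1. Apply D(y)=3·(y−7) mod 26:
B(1): 3·(1−7)=-18≡8 → I
P(15): 3·(15−7)=24 → Y
C(2): 3·(2−7)=-15≡11 → L
G(6): 3·(6−7)=-3≡23 → X
X(23): 3·(23−7)=48≡22 → W
Z(25): 3·(25−7)=54≡2 → C
V(21): 3·(21−7)=42≡16 → Q
D(3): 3·(3−7)=-12≡14 → O
X(23): 3·(23−7)=48≡22 → W

IYLXWCQOW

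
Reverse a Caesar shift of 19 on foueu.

f(5): 5−19=-14≡12 → m
o(14): 14−19=-5≡21 → v
u(20): 20−19=1 → b
e(4): 4−19=-15≡11 → l
u(20): 20−19=1 → b

mvblb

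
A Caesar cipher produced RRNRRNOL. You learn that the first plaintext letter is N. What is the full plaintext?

From the crib: R(17)−N(13)=4, so the shift is 4.
Subtract 4 from each ciphertext letter:
R(17): 17−4=13 → N
R(17): 17−4=13 → N
N(13): 13−4=9 → J
R(17): 17−4=13 → N
R(17): 17−4=13 → N
N(13): 13−4=9 → J
O(14): 14−4=10 → K
L(11): 11−4=7 → H

NNJNNJKH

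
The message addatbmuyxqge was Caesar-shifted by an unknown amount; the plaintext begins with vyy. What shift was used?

5

From the crib: a(0)−v(21)=-21≡5, so the shift is 5.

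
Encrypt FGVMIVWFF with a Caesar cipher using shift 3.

IJYPLYZII

F(5): 5+3=8 → I
G(6): 6+3=9 → J
V(21): 21+3=24 → Y
M(12): 12+3=15 → P
I(8): 8+3=11 → L
V(21): 21+3=24 → Y
W(22): 22+3=25 → Z
F(5): 5+3=8 → I
F(5): 5+3=8 → I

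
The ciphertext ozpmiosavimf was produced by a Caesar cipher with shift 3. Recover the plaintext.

o(14): 14−3=11 → l
z(25): 25−3=22 → w
p(15): 15−3=12 → m
m(12): 12−3=9 → j
i(8): 8−3=5 → f
o(14): 14−3=11 → l
s(18): 18−3=15 → p
a(0): 0−3=-3≡23 → x
v(21): 21−3=18 → s
i(8): 8−3=5 → f
m(12): 12−3=9 → j
f(5): 5−3=2 → c

lwmjflpxsfjc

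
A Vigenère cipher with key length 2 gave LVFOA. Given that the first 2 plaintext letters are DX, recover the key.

IY

Subtract each crib letter from the matching ciphertext letter (mod 26):
L(11)−D(3)=8 → I
V(21)−X(23)=-2≡24 → Y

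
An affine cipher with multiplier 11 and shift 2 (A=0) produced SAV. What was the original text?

SOX

The inverse of 11 mod 26 is 19, since 11·19=209≡1. Apply D(y)=19·(y−2) mod 26:
S(18): 19·(18−2)=304≡18 → S
A(0): 19·(0−2)=-38≡14 → O
V(21): 19·(21−2)=361≡23 → X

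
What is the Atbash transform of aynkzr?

zbmpai

a(0) → z(25)
y(24) → b(1)
n(13) → m(12)
k(10) → p(15)
z(25) → a(0)
r(17) → i(8)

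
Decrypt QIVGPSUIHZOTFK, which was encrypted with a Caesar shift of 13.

DVITCFHVUMBGSX

Q(16): 16−13=3 → D
I(8): 8−13=-5≡21 → V
V(21): 21−13=8 → I
G(6): 6−13=-7≡19 → T
P(15): 15−13=2 → C
S(18): 18−13=5 → F
U(20): 20−13=7 → H
I(8): 8−13=-5≡21 → V
H(7): 7−13=-6≡20 → U
Z(25): 25−13=12 → M
O(14): 14−13=1 → B
T(19): 19−13=6 → G
F(5): 5−13=-8≡18 → S
K(10): 10−13=-3≡23 → X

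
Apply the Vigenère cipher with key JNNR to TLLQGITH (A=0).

Repeat the key across the message: JNNRJNNR
T(19)+J(9): 28≡2 → C
L(11)+N(13): 24 → Y
L(11)+N(13): 24 → Y
Q(16)+R(17): 33≡7 → H
G(6)+J(9): 15 → P
I(8)+N(13): 21 → V
T(19)+N(13): 32≡6 → G
H(7)+R(17): 24 → Y

CYYHPVGY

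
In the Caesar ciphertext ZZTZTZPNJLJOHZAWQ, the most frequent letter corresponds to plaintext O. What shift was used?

The most frequent ciphertext letter is Z (appears 5 times).
Z is position 25; O is position 14.
Shift = 11.

11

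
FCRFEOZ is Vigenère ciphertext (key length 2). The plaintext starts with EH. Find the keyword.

Subtract each crib letter from the matching ciphertext letter (mod 26):
F(5)−E(4)=1 → B
C(2)−H(7)=-5≡21 → V

BV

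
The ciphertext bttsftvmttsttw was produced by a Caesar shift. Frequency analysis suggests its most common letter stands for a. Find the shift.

The most frequent ciphertext letter is t (appears 7 times).
t is position 19; a is position 0.
Shift = 19.

19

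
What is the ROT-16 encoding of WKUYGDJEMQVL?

W(22): 22+16=38≡12 → M
K(10): 10+16=26≡0 → A
U(20): 20+16=36≡10 → K
Y(24): 24+16=40≡14 → O
G(6): 6+16=22 → W
D(3): 3+16=19 → T
J(9): 9+16=25 → Z
E(4): 4+16=20 → U
M(12): 12+16=28≡2 → C
Q(16): 16+16=32≡6 → G
V(21): 21+16=37≡11 → L
L(11): 11+16=27≡1 → B

MAKOWTZUCGLB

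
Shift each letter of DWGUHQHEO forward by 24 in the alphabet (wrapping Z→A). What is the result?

BUESFOFCM

D(3): 3+24=27≡1 → B
W(22): 22+24=46≡20 → U
G(6): 6+24=30≡4 → E
U(20): 20+24=44≡18 → S
H(7): 7+24=31≡5 → F
Q(16): 16+24=40≡14 → O
H(7): 7+24=31≡5 → F
E(4): 4+24=28≡2 → C
O(14): 14+24=38≡12 → M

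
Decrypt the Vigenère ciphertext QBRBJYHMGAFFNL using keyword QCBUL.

Repeat the key across the ciphertext: QCBULQCBULQCBU
Q(16)−Q(16): 0 → A
B(1)−C(2): -1≡25 → Z
R(17)−B(1): 16 → Q
B(1)−U(20): -19≡7 → H
J(9)−L(11): -2≡24 → Y
Y(24)−Q(16): 8 → I
H(7)−C(2): 5 → F
M(12)−B(1): 11 → L
G(6)−U(20): -14≡12 → M
A(0)−L(11): -11≡15 → P
F(5)−Q(16): -11≡15 → P
F(5)−C(2): 3 → D
N(13)−B(1): 12 → M
L(11)−U(20): -9≡17 → R

AZQHYIFLMPPDMR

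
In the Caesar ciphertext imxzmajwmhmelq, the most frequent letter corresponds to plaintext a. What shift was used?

The most frequent ciphertext letter is m (appears 4 times).
m is position 12; a is position 0.
Shift = 12.

12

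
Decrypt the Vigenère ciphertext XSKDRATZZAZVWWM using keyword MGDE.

LMHZFUQVNUWRKQJ

Repeat the key across the ciphertext: MGDEMGDEMGDEMGD
X(23)−M(12): 11 → L
S(18)−G(6): 12 → M
K(10)−D(3): 7 → H
D(3)−E(4): -1≡25 → Z
R(17)−M(12): 5 → F
A(0)−G(6): -6≡20 → U
T(19)−D(3): 16 → Q
Z(25)−E(4): 21 → V
Z(25)−M(12): 13 → N
A(0)−G(6): -6≡20 → U
Z(25)−D(3): 22 → W
V(21)−E(4): 17 → R
W(22)−M(12): 10 → K
W(22)−G(6): 16 → Q
M(12)−D(3): 9 → J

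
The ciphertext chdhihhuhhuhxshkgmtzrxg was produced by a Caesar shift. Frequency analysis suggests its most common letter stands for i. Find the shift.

25

The most frequent ciphertext letter is h (appears 8 times).
h is position 7; i is position 8.
Shift = -1≡25.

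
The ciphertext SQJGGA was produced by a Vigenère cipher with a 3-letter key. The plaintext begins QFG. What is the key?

Subtract each crib letter from the matching ciphertext letter (mod 26):
S(18)−Q(16)=2 → C
Q(16)−F(5)=11 → L
J(9)−G(6)=3 → D

CLD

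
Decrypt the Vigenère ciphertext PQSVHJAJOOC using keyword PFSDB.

ALASGUVRLNN

Repeat the key across the ciphertext: PFSDBPFSDBP
P(15)−P(15): 0 → A
Q(16)−F(5): 11 → L
S(18)−S(18): 0 → A
V(21)−D(3): 18 → S
H(7)−B(1): 6 → G
J(9)−P(15): -6≡20 → U
A(0)−F(5): -5≡21 → V
J(9)−S(18): -9≡17 → R
O(14)−D(3): 11 → L
O(14)−B(1): 13 → N
C(2)−P(15): -13≡13 → N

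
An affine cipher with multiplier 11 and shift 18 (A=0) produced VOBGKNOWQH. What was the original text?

The inverse of 11 mod 26 is 19, since 11·19=209≡1. Apply D(y)=19·(y−18) mod 26:
V(21): 19·(21−18)=57≡5 → F
O(14): 19·(14−18)=-76≡2 → C
B(1): 19·(1−18)=-323≡15 → P
G(6): 19·(6−18)=-228≡6 → G
K(10): 19·(10−18)=-152≡4 → E
N(13): 19·(13−18)=-95≡9 → J
O(14): 19·(14−18)=-76≡2 → C
W(22): 19·(22−18)=76≡24 → Y
Q(16): 19·(16−18)=-38≡14 → O
H(7): 19·(7−18)=-209≡25 → Z

FCPGEJCYOZ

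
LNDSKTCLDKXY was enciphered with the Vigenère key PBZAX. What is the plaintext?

WMESNEBMDNIX

Repeat the key across the ciphertext: PBZAXPBZAXPB
L(11)−P(15): -4≡22 → W
N(13)−B(1): 12 → M
D(3)−Z(25): -22≡4 → E
S(18)−A(0): 18 → S
K(10)−X(23): -13≡13 → N
T(19)−P(15): 4 → E
C(2)−B(1): 1 → B
L(11)−Z(25): -14≡12 → M
D(3)−A(0): 3 → D
K(10)−X(23): -13≡13 → N
X(23)−P(15): 8 → I
Y(24)−B(1): 23 → X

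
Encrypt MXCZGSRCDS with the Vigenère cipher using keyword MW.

Repeat the key across the message: MWMWMWMWMW
M(12)+M(12): 24 → Y
X(23)+W(22): 45≡19 → T
C(2)+M(12): 14 → O
Z(25)+W(22): 47≡21 → V
G(6)+M(12): 18 → S
S(18)+W(22): 40≡14 → O
R(17)+M(12): 29≡3 → D
C(2)+W(22): 24 → Y
D(3)+M(12): 15 → P
S(18)+W(22): 40≡14 → O

YTOVSODYPO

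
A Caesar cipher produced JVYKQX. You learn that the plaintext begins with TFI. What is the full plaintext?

TFIUAH

From the crib: J(9)−T(19)=-10≡16, so the shift is 16.
Subtract 16 from each ciphertext letter:
J(9): 9−16=-7≡19 → T
V(21): 21−16=5 → F
Y(24): 24−16=8 → I
K(10): 10−16=-6≡20 → U
Q(16): 16−16=0 → A
X(23): 23−16=7 → H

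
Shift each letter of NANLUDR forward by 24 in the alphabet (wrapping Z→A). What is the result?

N(13): 13+24=37≡11 → L
A(0): 0+24=24 → Y
N(13): 13+24=37≡11 → L
L(11): 11+24=35≡9 → J
U(20): 20+24=44≡18 → S
D(3): 3+24=27≡1 → B
R(17): 17+24=41≡15 → P

LYLJSBP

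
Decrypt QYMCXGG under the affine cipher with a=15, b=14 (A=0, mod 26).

OSMULWW

The inverse of 15 mod 26 is 7, since 15·7=105≡1. Apply D(y)=7·(y−14) mod 26:
Q(16): 7·(16−14)=14 → O
Y(24): 7·(24−14)=70≡18 → S
M(12): 7·(12−14)=-14≡12 → M
C(2): 7·(2−14)=-84≡20 → U
X(23): 7·(23−14)=63≡11 → L
G(6): 7·(6−14)=-56≡22 → W
G(6): 7·(6−14)=-56≡22 → W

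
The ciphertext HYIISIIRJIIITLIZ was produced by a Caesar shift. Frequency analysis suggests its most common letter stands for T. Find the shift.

15

The most frequent ciphertext letter is I (appears 8 times).
I is position 8; T is position 19.
Shift = -11≡15.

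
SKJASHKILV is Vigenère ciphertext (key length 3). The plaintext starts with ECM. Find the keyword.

Subtract each crib letter from the matching ciphertext letter (mod 26):
S(18)−E(4)=14 → O
K(10)−C(2)=8 → I
J(9)−M(12)=-3≡23 → X

OIX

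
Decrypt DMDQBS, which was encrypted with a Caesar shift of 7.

WFWJUL

D(3): 3−7=-4≡22 → W
M(12): 12−7=5 → F
D(3): 3−7=-4≡22 → W
Q(16): 16−7=9 → J
B(1): 1−7=-6≡20 → U
S(18): 18−7=11 → L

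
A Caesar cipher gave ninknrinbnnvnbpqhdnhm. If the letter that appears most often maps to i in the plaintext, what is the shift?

5

The most frequent ciphertext letter is n (appears 8 times).
n is position 13; i is position 8.
Shift = 5.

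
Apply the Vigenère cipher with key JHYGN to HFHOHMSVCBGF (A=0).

QMFUUVZTIOPM

Repeat the key across the message: JHYGNJHYGNJH
H(7)+J(9): 16 → Q
F(5)+H(7): 12 → M
H(7)+Y(24): 31≡5 → F
O(14)+G(6): 20 → U
H(7)+N(13): 20 → U
M(12)+J(9): 21 → V
S(18)+H(7): 25 → Z
V(21)+Y(24): 45≡19 → T
C(2)+G(6): 8 → I
B(1)+N(13): 14 → O
G(6)+J(9): 15 → P
F(5)+H(7): 12 → M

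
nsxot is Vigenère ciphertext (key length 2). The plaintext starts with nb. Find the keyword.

ar

Subtract each crib letter from the matching ciphertext letter (mod 26):
n(13)−n(13)=0 → a
s(18)−b(1)=17 → r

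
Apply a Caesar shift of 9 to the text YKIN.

HTRW

Y(24): 24+9=33≡7 → H
K(10): 10+9=19 → T
I(8): 8+9=17 → R
N(13): 13+9=22 → W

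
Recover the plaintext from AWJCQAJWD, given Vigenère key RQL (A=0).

Repeat the key across the ciphertext: RQLRQLRQL
A(0)−R(17): -17≡9 → J
W(22)−Q(16): 6 → G
J(9)−L(11): -2≡24 → Y
C(2)−R(17): -15≡11 → L
Q(16)−Q(16): 0 → A
A(0)−L(11): -11≡15 → P
J(9)−R(17): -8≡18 → S
W(22)−Q(16): 6 → G
D(3)−L(11): -8≡18 → S

JGYLAPSGS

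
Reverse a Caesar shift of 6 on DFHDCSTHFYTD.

D(3): 3−6=-3≡23 → X
F(5): 5−6=-1≡25 → Z
H(7): 7−6=1 → B
D(3): 3−6=-3≡23 → X
C(2): 2−6=-4≡22 → W
S(18): 18−6=12 → M
T(19): 19−6=13 → N
H(7): 7−6=1 → B
F(5): 5−6=-1≡25 → Z
Y(24): 24−6=18 → S
T(19): 19−6=13 → N
D(3): 3−6=-3≡23 → X

XZBXWMNBZSNX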